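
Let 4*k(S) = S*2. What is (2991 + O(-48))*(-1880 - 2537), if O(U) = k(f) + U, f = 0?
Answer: -12999231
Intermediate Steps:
k(S) = S/2 (k(S) = (S*2)/4 = (2*S)/4 = S/2)
O(U) = U (O(U) = (½)*0 + U = 0 + U = U)
(2991 + O(-48))*(-1880 - 2537) = (2991 - 48)*(-1880 - 2537) = 2943*(-4417) = -12999231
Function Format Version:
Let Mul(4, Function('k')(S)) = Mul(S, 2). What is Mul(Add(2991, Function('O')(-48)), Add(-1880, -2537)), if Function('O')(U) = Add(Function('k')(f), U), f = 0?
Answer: -12999231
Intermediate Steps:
Function('k')(S) = Mul(Rational(1, 2), S) (Function('k')(S) = Mul(Rational(1, 4), Mul(S, 2)) = Mul(Rational(1, 4), Mul(2, S)) = Mul(Rational(1, 2), S))
Function('O')(U) = U (Function('O')(U) = Add(Mul(Rational(1, 2), 0), U) = Add(0, U) = U)
Mul(Add(2991, Function('O')(-48)), Add(-1880, -2537)) = Mul(Add(2991, -48), Add(-1880, -2537)) = Mul(2943, -4417) = -12999231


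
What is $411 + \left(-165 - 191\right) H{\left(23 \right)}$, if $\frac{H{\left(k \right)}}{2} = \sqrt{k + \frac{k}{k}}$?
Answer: $411 - 1424 \sqrt{6} \approx -3077.1$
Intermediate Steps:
$H{\left(k \right)} = 2 \sqrt{1 + k}$ ($H{\left(k \right)} = 2 \sqrt{k + \frac{k}{k}} = 2 \sqrt{k + 1} = 2 \sqrt{1 + k}$)
$411 + \left(-165 - 191\right) H{\left(23 \right)} = 411 + \left(-165 - 191\right) 2 \sqrt{1 + 23} = 411 + \left(-165 - 191\right) 2 \sqrt{24} = 411 - 356 \cdot 2 \cdot 2 \sqrt{6} = 411 - 356 \cdot 4 \sqrt{6} = 411 - 1424 \sqrt{6}$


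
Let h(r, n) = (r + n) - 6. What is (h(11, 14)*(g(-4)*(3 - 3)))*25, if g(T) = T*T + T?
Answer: 0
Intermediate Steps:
g(T) = T + T**2 (g(T) = T**2 + T = T + T**2)
h(r, n) = -6 + n + r (h(r, n) = (n + r) - 6 = -6 + n + r)
(h(11, 14)*(g(-4)*(3 - 3)))*25 = ((-6 + 14 + 11)*((-4*(1 - 4))*(3 - 3)))*25 = (19*(-4*(-3)*0))*25 = (19*(12*0))*25 = (19*0)*25 = 0*25 = 0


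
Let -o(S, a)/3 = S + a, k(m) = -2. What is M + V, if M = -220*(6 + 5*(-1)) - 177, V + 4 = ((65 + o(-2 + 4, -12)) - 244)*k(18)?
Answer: -103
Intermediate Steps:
o(S, a) = -3*S - 3*a (o(S, a) = -3*(S + a) = -3*S - 3*a)
V = 294 (V = -4 + ((65 + (-3*(-2 + 4) - 3*(-12))) - 244)*(-2) = -4 + ((65 + (-3*2 + 36)) - 244)*(-2) = -4 + ((65 + (-6 + 36)) - 244)*(-2) = -4 + ((65 + 30) - 244)*(-2) = -4 + (95 - 244)*(-2) = -4 - 149*(-2) = -4 + 298 = 294)
M = -397 (M = -220*(6 - 5) - 177 = -220*1 - 177 = -220 - 177 = -397)
M + V = -397 + 294 = -103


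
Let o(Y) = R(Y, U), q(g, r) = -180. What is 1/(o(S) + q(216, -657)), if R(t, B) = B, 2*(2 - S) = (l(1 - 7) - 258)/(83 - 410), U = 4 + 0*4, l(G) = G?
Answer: -1/176 ≈ -0.0056818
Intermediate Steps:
U = 4 (U = 4 + 0 = 4)
S = 174/109 (S = 2 - ((1 - 7) - 258)/(2*(83 - 410)) = 2 - (-6 - 258)/(2*(-327)) = 2 - (-132)*(-1)/327 = 2 - ½*88/109 = 2 - 44/109 = 174/109 ≈ 1.5963)
o(Y) = 4
1/(o(S) + q(216, -657)) = 1/(4 - 180) = 1/(-176) = -1/176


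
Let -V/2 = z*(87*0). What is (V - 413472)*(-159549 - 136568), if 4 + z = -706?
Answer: 122436088224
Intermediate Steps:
z = -710 (z = -4 - 706 = -710)
V = 0 (V = -(-1420)*87*0 = -(-1420)*0 = -2*0 = 0)
(V - 413472)*(-159549 - 136568) = (0 - 413472)*(-159549 - 136568) = -413472*(-296117) = 122436088224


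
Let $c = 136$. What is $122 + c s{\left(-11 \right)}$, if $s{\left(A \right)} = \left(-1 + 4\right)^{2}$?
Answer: $1346$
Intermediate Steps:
$s{\left(A \right)} = 9$ ($s{\left(A \right)} = 3^{2} = 9$)
$122 + c s{\left(-11 \right)} = 122 + 136 \cdot 9 = 122 + 1224 = 1346$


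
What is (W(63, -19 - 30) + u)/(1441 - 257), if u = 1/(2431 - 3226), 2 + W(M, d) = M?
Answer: 24247/470640 ≈ 0.051519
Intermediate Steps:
W(M, d) = -2 + M
u = -1/795 (u = 1/(-795) = -1/795 ≈ -0.0012579)
(W(63, -19 - 30) + u)/(1441 - 257) = ((-2 + 63) - 1/795)/(1441 - 257) = (61 - 1/795)/1184 = (48494/795)*(1/1184) = 24247/470640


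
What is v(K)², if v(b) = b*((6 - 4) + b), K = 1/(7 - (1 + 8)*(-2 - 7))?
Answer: 31329/59969536 ≈ 0.00052242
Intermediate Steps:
K = 1/88 (K = 1/(7 - 9*(-9)) = 1/(7 - 1*(-81)) = 1/(7 + 81) = 1/88 ≈ 0.011364)
v(b) = b*(2 + b)
v(K)² = ((2 + 1/88)/88)² = ((1/88)*(177/88))² = (177/7744)² = 31329/59969536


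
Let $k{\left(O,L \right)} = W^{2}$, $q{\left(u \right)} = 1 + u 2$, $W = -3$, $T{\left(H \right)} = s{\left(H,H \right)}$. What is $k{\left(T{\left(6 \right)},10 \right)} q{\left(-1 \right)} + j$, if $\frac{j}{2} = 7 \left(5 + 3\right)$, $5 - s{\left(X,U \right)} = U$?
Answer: $103$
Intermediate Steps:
$s{\left(X,U \right)} = 5 - U$
$T{\left(H \right)} = 5 - H$
$q{\left(u \right)} = 1 + 2 u$
$j = 112$ ($j = 2 \cdot 7 \left(5 + 3\right) = 2 \cdot 7 \cdot 8 = 2 \cdot 56 = 112$)
$k{\left(O,L \right)} = 9$ ($k{\left(O,L \right)} = \left(-3\right)^{2} = 9$)
$k{\left(T{\left(6 \right)},10 \right)} q{\left(-1 \right)} + j = 9 \left(1 + 2 \left(-1\right)\right) + 112 = 9 \left(1 - 2\right) + 112 = 9 \left(-1\right) + 112 = -9 + 112 = 103$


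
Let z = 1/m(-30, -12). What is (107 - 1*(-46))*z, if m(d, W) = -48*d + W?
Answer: 3/28 ≈ 0.10714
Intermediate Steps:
m(d, W) = W - 48*d
z = 1/1428 (z = 1/(-12 - 48*(-30)) = 1/(-12 + 1440) = 1/1428 ≈ 0.00070028)
(107 - 1*(-46))*z = (107 - 1*(-46))*(1/1428) = (107 + 46)*(1/1428) = 153*(1/1428) = 3/28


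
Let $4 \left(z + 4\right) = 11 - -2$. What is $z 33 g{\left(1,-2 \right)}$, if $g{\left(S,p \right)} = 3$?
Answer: $- \frac{297}{4} \approx -74.25$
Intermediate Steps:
$z = - \frac{3}{4}$ ($z = -4 + \frac{11 - -2}{4} = -4 + \frac{11 + 2}{4} = -4 + \frac{1}{4} \cdot 13 = -4 + \frac{13}{4} = - \frac{3}{4} \approx -0.75$)
$z 33 g{\left(1,-2 \right)} = \left(- \frac{3}{4}\right) 33 \cdot 3 = \left(- \frac{99}{4}\right) 3 = - \frac{297}{4}$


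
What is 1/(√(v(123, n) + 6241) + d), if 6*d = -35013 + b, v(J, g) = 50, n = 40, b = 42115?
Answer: 10653/12552982 - 27*√699/12552982 ≈ 0.00079178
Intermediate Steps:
d = 3551/3 (d = (-35013 + 42115)/6 = (⅙)*7102 = 3551/3 ≈ 1183.7)
1/(√(v(123, n) + 6241) + d) = 1/(√(50 + 6241) + 3551/3) = 1/(√6291 + 3551/3) = 1/(3*√699 + 3551/3) = 1/(3551/3 + 3*√699)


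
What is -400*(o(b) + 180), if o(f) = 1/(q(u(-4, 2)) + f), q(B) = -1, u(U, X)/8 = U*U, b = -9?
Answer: -71960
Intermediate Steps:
u(U, X) = 8*U² (u(U, X) = 8*(U*U) = 8*U²)
o(f) = 1/(-1 + f)
-400*(o(b) + 180) = -400*(1/(-1 - 9) + 180) = -400*(1/(-10) + 180) = -400*(-⅒ + 180) = -400*1799/10 = -71960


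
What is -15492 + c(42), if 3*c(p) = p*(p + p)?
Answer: -14316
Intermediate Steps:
c(p) = 2*p²/3 (c(p) = (p*(p + p))/3 = (p*(2*p))/3 = (2*p²)/3 = 2*p²/3)
-15492 + c(42) = -15492 + (⅔)*42² = -15492 + (⅔)*1764 = -15492 + 1176 = -14316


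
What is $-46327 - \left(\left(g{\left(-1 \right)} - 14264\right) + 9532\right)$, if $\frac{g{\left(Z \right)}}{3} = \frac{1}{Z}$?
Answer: $-41592$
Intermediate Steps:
$g{\left(Z \right)} = \frac{3}{Z}$
$-46327 - \left(\left(g{\left(-1 \right)} - 14264\right) + 9532\right) = -46327 - \left(\left(\frac{3}{-1} - 14264\right) + 9532\right) = -46327 - \left(\left(3 \left(-1\right) - 14264\right) + 9532\right) = -46327 - \left(\left(-3 - 14264\right) + 9532\right) = -46327 - \left(-14267 + 9532\right) = -46327 - -4735 = -46327 + 4735 = -41592$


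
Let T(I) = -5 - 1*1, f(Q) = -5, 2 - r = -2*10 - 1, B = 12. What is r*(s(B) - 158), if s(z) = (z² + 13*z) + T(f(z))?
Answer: 3128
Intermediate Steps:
r = 23 (r = 2 - (-2*10 - 1) = 2 - (-20 - 1) = 2 - 1*(-21) = 2 + 21 = 23)
T(I) = -6 (T(I) = -5 - 1 = -6)
s(z) = -6 + z² + 13*z (s(z) = (z² + 13*z) - 6 = -6 + z² + 13*z)
r*(s(B) - 158) = 23*((-6 + 12² + 13*12) - 158) = 23*((-6 + 144 + 156) - 158) = 23*(294 - 158) = 23*136 = 3128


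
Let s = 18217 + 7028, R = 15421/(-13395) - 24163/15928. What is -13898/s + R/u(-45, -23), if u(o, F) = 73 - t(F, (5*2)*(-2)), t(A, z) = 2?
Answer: -1363042474681/2317681448280 ≈ -0.58811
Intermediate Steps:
R = -569289073/213355560 (R = 15421*(-1/13395) - 24163*1/15928 = -15421/13395 - 24163/15928 = -569289073/213355560 ≈ -2.6683)
u(o, F) = 71 (u(o, F) = 73 - 1*2 = 73 - 2 = 71)
s = 25245
-13898/s + R/u(-45, -23) = -13898/25245 - 569289073/213355560/71 = -13898*1/25245 - 569289073/213355560*1/71 = -13898/25245 - 569289073/15148244760 = -1363042474681/2317681448280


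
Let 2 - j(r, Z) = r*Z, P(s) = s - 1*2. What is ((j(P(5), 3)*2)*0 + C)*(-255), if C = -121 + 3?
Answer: 30090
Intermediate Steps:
P(s) = -2 + s (P(s) = s - 2 = -2 + s)
j(r, Z) = 2 - Z*r (j(r, Z) = 2 - r*Z = 2 - Z*r)
C = -118
((j(P(5), 3)*2)*0 + C)*(-255) = (((2 - 1*3*(-2 + 5))*2)*0 - 118)*(-255) = (((2 - 1*3*3)*2)*0 - 118)*(-255) = (((2 - 9)*2)*0 - 118)*(-255) = (-7*2*0 - 118)*(-255) = (-14*0 - 118)*(-255) = (0 - 118)*(-255) = -118*(-255) = 30090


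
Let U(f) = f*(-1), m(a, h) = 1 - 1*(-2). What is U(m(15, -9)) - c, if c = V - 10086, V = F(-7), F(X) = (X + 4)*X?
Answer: 10062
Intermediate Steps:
F(X) = X*(4 + X) (F(X) = (4 + X)*X = X*(4 + X))
m(a, h) = 3 (m(a, h) = 1 + 2 = 3)
V = 21 (V = -7*(4 - 7) = -7*(-3) = 21)
U(f) = -f
c = -10065 (c = 21 - 10086 = -10065)
U(m(15, -9)) - c = -1*3 - 1*(-10065) = -3 + 10065 = 10062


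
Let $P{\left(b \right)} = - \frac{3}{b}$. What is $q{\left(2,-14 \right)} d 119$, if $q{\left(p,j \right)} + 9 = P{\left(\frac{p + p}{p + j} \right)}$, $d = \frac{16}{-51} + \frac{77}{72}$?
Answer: $0$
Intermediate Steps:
$d = \frac{925}{1224}$ ($d = 16 \left(- \frac{1}{51}\right) + 77 \cdot \frac{1}{72} = - \frac{16}{51} + \frac{77}{72} = \frac{925}{1224} \approx 0.75572$)
$q{\left(p,j \right)} = -9 - \frac{3 \left(j + p\right)}{2 p}$ ($q{\left(p,j \right)} = -9 - \frac{3}{\left(p + p\right) \frac{1}{p + j}} = -9 - \frac{3}{2 p \frac{1}{j + p}} = -9 - 3 \frac{j + p}{2 p} = -9 - \frac{3 \left(j + p\right)}{2 p}$)
$q{\left(2,-14 \right)} d 119 = \frac{3 \left(\left(-1\right) \left(-14\right) - 14\right)}{2 \cdot 2} \cdot \frac{925}{1224} \cdot 119 = \frac{3}{2} \cdot \frac{1}{2} \left(14 - 14\right) \frac{925}{1224} \cdot 119 = \frac{3}{2} \cdot \frac{1}{2} \cdot 0 \cdot \frac{925}{1224} \cdot 119 = 0 \cdot \frac{925}{1224} \cdot 119 = 0 \cdot 119 = 0$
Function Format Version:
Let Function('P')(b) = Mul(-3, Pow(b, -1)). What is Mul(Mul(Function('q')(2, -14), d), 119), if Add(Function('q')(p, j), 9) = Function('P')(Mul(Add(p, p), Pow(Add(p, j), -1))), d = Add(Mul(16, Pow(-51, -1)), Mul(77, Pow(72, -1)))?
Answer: 0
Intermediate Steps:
d = Rational(925, 1224) (d = Add(Mul(16, Rational(-1, 51)), Mul(77, Rational(1, 72))) = Add(Rational(-16, 51), Rational(77, 72)) = Rational(925, 1224) ≈ 0.75572)
Function('q')(p, j) = Add(-9, Mul(Rational(-3, 2), Pow(p, -1), Add(j, p))) (Function('q')(p, j) = Add(-9, Mul(-3, Pow(Mul(Add(p, p), Pow(Add(p, j), -1)), -1))) = Add(-9, Mul(-3, Pow(Mul(Mul(2, p), Pow(Add(j, p), -1)), -1))) = Add(-9, Mul(-3, Pow(Mul(2, p, Pow(Add(j, p), -1)), -1))) = Add(-9, Mul(-3, Mul(Rational(1, 2), Pow(p, -1), Add(j, p)))) = Add(-9, Mul(Rational(-3, 2), Pow(p, -1), Add(j, p))))
Mul(Mul(Function('q')(2, -14), d), 119) = Mul(Mul(Mul(Rational(3, 2), Pow(2, -1), Add(Mul(-1, -14), Mul(-7, 2))), Rational(925, 1224)), 119) = Mul(Mul(Mul(Rational(3, 2), Rational(1, 2), Add(14, -14)), Rational(925, 1224)), 119) = Mul(Mul(Mul(Rational(3, 2), Rational(1, 2), 0), Rational(925, 1224)), 119) = Mul(Mul(0, Rational(925, 1224)), 119) = Mul(0, 119) = 0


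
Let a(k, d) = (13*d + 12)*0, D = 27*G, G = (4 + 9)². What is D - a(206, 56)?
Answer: 4563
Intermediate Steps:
G = 169 (G = 13² = 169)
D = 4563 (D = 27*169 = 4563)
a(k, d) = 0 (a(k, d) = (12 + 13*d)*0 = 0)
D - a(206, 56) = 4563 - 1*0 = 4563 + 0 = 4563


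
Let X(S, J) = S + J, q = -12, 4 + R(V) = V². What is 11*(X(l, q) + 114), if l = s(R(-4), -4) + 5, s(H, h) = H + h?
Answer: 1265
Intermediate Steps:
R(V) = -4 + V²
l = 13 (l = ((-4 + (-4)²) - 4) + 5 = ((-4 + 16) - 4) + 5 = (12 - 4) + 5 = 8 + 5 = 13)
X(S, J) = J + S
11*(X(l, q) + 114) = 11*((-12 + 13) + 114) = 11*(1 + 114) = 11*115 = 1265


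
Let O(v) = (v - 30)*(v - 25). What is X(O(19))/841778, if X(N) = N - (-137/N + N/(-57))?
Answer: 86819/1055589612 ≈ 8.2247e-5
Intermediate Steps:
O(v) = (-30 + v)*(-25 + v)
X(N) = 137/N + 58*N/57 (X(N) = N - (-137/N + N*(-1/57)) = N - (-137/N - N/57) = N + (137/N + N/57) = 137/N + 58*N/57)
X(O(19))/841778 = (137/(750 + 19**2 - 55*19) + 58*(750 + 19**2 - 55*19)/57)/841778 = (137/(750 + 361 - 1045) + 58*(750 + 361 - 1045)/57)*(1/841778) = (137/66 + (58/57)*66)*(1/841778) = (137*(1/66) + 1276/19)*(1/841778) = (137/66 + 1276/19)*(1/841778) = (86819/1254)*(1/841778) = 86819/1055589612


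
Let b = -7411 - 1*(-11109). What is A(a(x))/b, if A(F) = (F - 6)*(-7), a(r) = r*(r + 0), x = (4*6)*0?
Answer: 21/1849 ≈ 0.011357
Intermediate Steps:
x = 0 (x = 24*0 = 0)
a(r) = r² (a(r) = r*r = r²)
A(F) = 42 - 7*F (A(F) = (-6 + F)*(-7) = 42 - 7*F)
b = 3698 (b = -7411 + 11109 = 3698)
A(a(x))/b = (42 - 7*0²)/3698 = (42 - 7*0)*(1/3698) = (42 + 0)*(1/3698) = 42*(1/3698) = 21/1849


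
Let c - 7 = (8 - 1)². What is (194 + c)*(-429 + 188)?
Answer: -60250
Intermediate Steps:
c = 56 (c = 7 + (8 - 1)² = 7 + 7² = 7 + 49 = 56)
(194 + c)*(-429 + 188) = (194 + 56)*(-429 + 188) = 250*(-241) = -60250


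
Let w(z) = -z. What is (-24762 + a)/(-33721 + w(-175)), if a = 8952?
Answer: 2635/5591 ≈ 0.47129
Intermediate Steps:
(-24762 + a)/(-33721 + w(-175)) = (-24762 + 8952)/(-33721 - 1*(-175)) = -15810/(-33721 + 175) = -15810/(-33546) = -15810*(-1/33546) = 2635/5591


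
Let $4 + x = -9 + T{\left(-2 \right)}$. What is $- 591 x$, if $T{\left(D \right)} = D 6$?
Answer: $14775$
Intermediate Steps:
$T{\left(D \right)} = 6 D$
$x = -25$ ($x = -4 + \left(-9 + 6 \left(-2\right)\right) = -4 - 21 = -25$)
$- 591 x = \left(-591\right) \left(-25\right) = 14775$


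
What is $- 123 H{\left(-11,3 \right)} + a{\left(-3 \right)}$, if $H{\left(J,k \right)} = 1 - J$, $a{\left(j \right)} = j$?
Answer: $-1479$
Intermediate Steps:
$- 123 H{\left(-11,3 \right)} + a{\left(-3 \right)} = - 123 \left(1 - -11\right) - 3 = - 123 \left(1 + 11\right) - 3 = \left(-123\right) 12 - 3 = -1476 - 3 = -1479$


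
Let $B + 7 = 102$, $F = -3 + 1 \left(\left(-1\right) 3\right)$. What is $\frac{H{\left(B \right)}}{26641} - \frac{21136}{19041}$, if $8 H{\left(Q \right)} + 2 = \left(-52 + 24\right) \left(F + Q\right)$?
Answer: $- \frac{2276080831}{2029085124} \approx -1.1217$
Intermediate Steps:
$F = -6$ ($F = -3 + 1 \left(-3\right) = -3 - 3 = -6$)
$B = 95$ ($B = -7 + 102 = 95$)
$H{\left(Q \right)} = \frac{83}{4} - \frac{7 Q}{2}$ ($H{\left(Q \right)} = - \frac{1}{4} + \frac{\left(-52 + 24\right) \left(-6 + Q\right)}{8} = - \frac{1}{4} + \frac{\left(-28\right) \left(-6 + Q\right)}{8} = - \frac{1}{4} + \frac{168 - 28 Q}{8} = - \frac{1}{4} - \left(-21 + \frac{7 Q}{2}\right) = \frac{83}{4} - \frac{7 Q}{2}$)
$\frac{H{\left(B \right)}}{26641} - \frac{21136}{19041} = \frac{\frac{83}{4} - \frac{665}{2}}{26641} - \frac{21136}{19041} = \left(\frac{83}{4} - \frac{665}{2}\right) \frac{1}{26641} - \frac{21136}{19041} = \left(- \frac{1247}{4}\right) \frac{1}{26641} - \frac{21136}{19041} = - \frac{1247}{106564} - \frac{21136}{19041} = - \frac{2276080831}{2029085124}$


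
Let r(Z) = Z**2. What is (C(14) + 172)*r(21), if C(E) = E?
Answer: 82026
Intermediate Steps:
(C(14) + 172)*r(21) = (14 + 172)*21**2 = 186*441 = 82026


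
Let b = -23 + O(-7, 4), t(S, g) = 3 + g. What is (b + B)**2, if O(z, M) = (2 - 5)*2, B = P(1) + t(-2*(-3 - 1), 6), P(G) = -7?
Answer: 729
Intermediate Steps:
B = 2 (B = -7 + (3 + 6) = -7 + 9 = 2)
O(z, M) = -6 (O(z, M) = -3*2 = -6)
b = -29 (b = -23 - 6 = -29)
(b + B)**2 = (-29 + 2)**2 = (-27)**2 = 729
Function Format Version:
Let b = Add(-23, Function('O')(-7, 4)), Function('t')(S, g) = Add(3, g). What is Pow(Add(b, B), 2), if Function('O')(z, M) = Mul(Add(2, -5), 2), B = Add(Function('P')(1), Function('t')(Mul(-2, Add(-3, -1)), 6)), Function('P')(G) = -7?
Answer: 729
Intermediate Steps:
B = 2 (B = Add(-7, Add(3, 6)) = Add(-7, 9) = 2)
Function('O')(z, M) = -6 (Function('O')(z, M) = Mul(-3, 2) = -6)
b = -29 (b = Add(-23, -6) = -29)
Pow(Add(b, B), 2) = Pow(Add(-29, 2), 2) = Pow(-27, 2) = 729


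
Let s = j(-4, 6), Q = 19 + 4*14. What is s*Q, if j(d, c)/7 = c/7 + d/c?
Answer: 100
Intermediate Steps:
j(d, c) = c + 7*d/c (j(d, c) = 7*(c/7 + d/c) = c + 7*d/c)
Q = 75 (Q = 19 + 56 = 75)
s = 4/3 (s = 6 + 7*(-4)/6 = 6 + 7*(-4)*(⅙) = 6 - 14/3 = 4/3 ≈ 1.3333)
s*Q = (4/3)*75 = 100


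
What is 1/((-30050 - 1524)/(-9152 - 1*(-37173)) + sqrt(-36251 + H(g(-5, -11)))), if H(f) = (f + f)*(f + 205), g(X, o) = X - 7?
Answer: -884735054/32101365354879 - 785176441*I*sqrt(40883)/32101365354879 ≈ -2.7561e-5 - 0.0049456*I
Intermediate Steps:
g(X, o) = -7 + X
H(f) = 2*f*(205 + f) (H(f) = (2*f)*(205 + f) = 2*f*(205 + f))
1/((-30050 - 1524)/(-9152 - 1*(-37173)) + sqrt(-36251 + H(g(-5, -11)))) = 1/((-30050 - 1524)/(-9152 - 1*(-37173)) + sqrt(-36251 + 2*(-7 - 5)*(205 + (-7 - 5)))) = 1/(-31574/(-9152 + 37173) + sqrt(-36251 + 2*(-12)*(205 - 12))) = 1/(-31574/28021 + sqrt(-36251 + 2*(-12)*193)) = 1/(-31574*1/28021 + sqrt(-36251 - 4632)) = 1/(-31574/28021 + sqrt(-40883)) = 1/(-31574/28021 + I*sqrt(40883))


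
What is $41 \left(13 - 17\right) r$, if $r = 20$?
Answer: $-3280$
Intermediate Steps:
$41 \left(13 - 17\right) r = 41 \left(13 - 17\right) 20 = 41 \left(-4\right) 20 = \left(-164\right) 20 = -3280$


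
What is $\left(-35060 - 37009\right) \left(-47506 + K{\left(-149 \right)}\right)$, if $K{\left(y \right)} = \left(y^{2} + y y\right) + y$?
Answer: $234440457$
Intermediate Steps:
$K{\left(y \right)} = y + 2 y^{2}$ ($K{\left(y \right)} = \left(y^{2} + y^{2}\right) + y = 2 y^{2} + y = y + 2 y^{2}$)
$\left(-35060 - 37009\right) \left(-47506 + K{\left(-149 \right)}\right) = \left(-35060 - 37009\right) \left(-47506 - 149 \left(1 + 2 \left(-149\right)\right)\right) = - 72069 \left(-47506 - 149 \left(1 - 298\right)\right) = - 72069 \left(-47506 - -44253\right) = - 72069 \left(-47506 + 44253\right) = \left(-72069\right) \left(-3253\right) = 234440457$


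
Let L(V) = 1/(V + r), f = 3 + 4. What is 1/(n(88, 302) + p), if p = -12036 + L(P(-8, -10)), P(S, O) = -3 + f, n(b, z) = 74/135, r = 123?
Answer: -17145/206347687 ≈ -8.3088e-5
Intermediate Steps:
f = 7
n(b, z) = 74/135 (n(b, z) = 74*(1/135) = 74/135)
P(S, O) = 4 (P(S, O) = -3 + 7 = 4)
L(V) = 1/(123 + V) (L(V) = 1/(V + 123) = 1/(123 + V))
p = -1528571/127 (p = -12036 + 1/(123 + 4) = -12036 + 1/127 = -1528571/127 ≈ -12036.)
1/(n(88, 302) + p) = 1/(74/135 - 1528571/127) = 1/(-206347687/17145) = -17145/206347687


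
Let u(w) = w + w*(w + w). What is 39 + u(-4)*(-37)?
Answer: -997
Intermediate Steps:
u(w) = w + 2*w**2 (u(w) = w + w*(2*w) = w + 2*w**2)
39 + u(-4)*(-37) = 39 - 4*(1 + 2*(-4))*(-37) = 39 - 4*(1 - 8)*(-37) = 39 - 4*(-7)*(-37) = 39 + 28*(-37) = 39 - 1036 = -997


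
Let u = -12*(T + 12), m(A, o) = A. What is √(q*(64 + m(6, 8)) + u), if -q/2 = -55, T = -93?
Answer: 4*√542 ≈ 93.124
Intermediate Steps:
q = 110 (q = -2*(-55) = 110)
u = 972 (u = -12*(-93 + 12) = -12*(-81) = 972)
√(q*(64 + m(6, 8)) + u) = √(110*(64 + 6) + 972) = √(110*70 + 972) = √(7700 + 972) = √8672 = 4*√542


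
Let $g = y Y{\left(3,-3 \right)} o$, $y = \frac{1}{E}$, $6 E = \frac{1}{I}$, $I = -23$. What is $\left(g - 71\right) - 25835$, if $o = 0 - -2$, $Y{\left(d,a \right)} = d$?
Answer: $-26734$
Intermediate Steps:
$o = 2$ ($o = 0 + 2 = 2$)
$E = - \frac{1}{138}$ ($E = \frac{1}{6 \left(-23\right)} = \frac{1}{6} \left(- \frac{1}{23}\right) = - \frac{1}{138} \approx -0.0072464$)
$y = -138$ ($y = \frac{1}{- \frac{1}{138}} = -138$)
$g = -828$ ($g = \left(-138\right) 3 \cdot 2 = \left(-414\right) 2 = -828$)
$\left(g - 71\right) - 25835 = \left(-828 - 71\right) - 25835 = -899 - 25835 = -26734$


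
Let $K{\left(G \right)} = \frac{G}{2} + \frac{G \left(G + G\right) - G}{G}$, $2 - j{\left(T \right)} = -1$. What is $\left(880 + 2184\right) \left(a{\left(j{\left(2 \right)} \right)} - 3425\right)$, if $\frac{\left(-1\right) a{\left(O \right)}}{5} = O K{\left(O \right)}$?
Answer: $-10792940$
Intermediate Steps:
$j{\left(T \right)} = 3$ ($j{\left(T \right)} = 2 - -1 = 2 + 1 = 3$)
$K{\left(G \right)} = \frac{G}{2} + \frac{- G + 2 G^{2}}{G}$ ($K{\left(G \right)} = G \frac{1}{2} + \frac{G 2 G - G}{G} = \frac{G}{2} + \frac{2 G^{2} - G}{G} = \frac{G}{2} + \frac{- G + 2 G^{2}}{G}$)
$a{\left(O \right)} = - 5 O \left(-1 + \frac{5 O}{2}\right)$
$\left(880 + 2184\right) \left(a{\left(j{\left(2 \right)} \right)} - 3425\right) = \left(880 + 2184\right) \left(\frac{5}{2} \cdot 3 \left(2 - 15\right) - 3425\right) = 3064 \left(\frac{5}{2} \cdot 3 \left(2 - 15\right) - 3425\right) = 3064 \left(\frac{5}{2} \cdot 3 \left(-13\right) - 3425\right) = 3064 \left(- \frac{195}{2} - 3425\right) = 3064 \left(- \frac{7045}{2}\right) = -10792940$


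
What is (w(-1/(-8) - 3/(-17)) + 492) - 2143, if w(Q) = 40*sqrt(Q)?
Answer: -1651 + 10*sqrt(1394)/17 ≈ -1629.0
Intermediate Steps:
(w(-1/(-8) - 3/(-17)) + 492) - 2143 = (40*sqrt(-1/(-8) - 3/(-17)) + 492) - 2143 = (40*sqrt(-1*(-1/8) - 3*(-1/17)) + 492) - 2143 = (40*sqrt(1/8 + 3/17) + 492) - 2143 = (40*sqrt(41/136) + 492) - 2143 = (40*(sqrt(1394)/68) + 492) - 2143 = (10*sqrt(1394)/17 + 492) - 2143 = (492 + 10*sqrt(1394)/17) - 2143 = -1651 + 10*sqrt(1394)/17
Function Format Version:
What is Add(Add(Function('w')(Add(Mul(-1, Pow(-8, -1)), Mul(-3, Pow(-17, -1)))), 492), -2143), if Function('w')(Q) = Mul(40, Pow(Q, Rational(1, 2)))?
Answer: Add(-1651, Mul(Rational(10, 17), Pow(1394, Rational(1, 2)))) ≈ -1629.0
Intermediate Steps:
Add(Add(Function('w')(Add(Mul(-1, Pow(-8, -1)), Mul(-3, Pow(-17, -1)))), 492), -2143) = Add(Add(Mul(40, Pow(Add(Mul(-1, Pow(-8, -1)), Mul(-3, Pow(-17, -1))), Rational(1, 2))), 492), -2143) = Add(Add(Mul(40, Pow(Add(Mul(-1, Rational(-1, 8)), Mul(-3, Rational(-1, 17))), Rational(1, 2))), 492), -2143) = Add(Add(Mul(40, Pow(Add(Rational(1, 8), Rational(3, 17)), Rational(1, 2))), 492), -2143) = Add(Add(Mul(40, Pow(Rational(41, 136), Rational(1, 2))), 492), -2143) = Add(Add(Mul(40, Mul(Rational(1, 68), Pow(1394, Rational(1, 2)))), 492), -2143) = Add(Add(Mul(Rational(10, 17), Pow(1394, Rational(1, 2))), 492), -2143) = Add(Add(492, Mul(Rational(10, 17), Pow(1394, Rational(1, 2)))), -2143) = Add(-1651, Mul(Rational(10, 17), Pow(1394, Rational(1, 2))))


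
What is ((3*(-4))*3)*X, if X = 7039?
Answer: -253404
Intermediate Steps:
((3*(-4))*3)*X = ((3*(-4))*3)*7039 = -12*3*7039 = -36*7039 = -253404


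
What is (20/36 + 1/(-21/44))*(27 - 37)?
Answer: 970/63 ≈ 15.397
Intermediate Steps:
(20/36 + 1/(-21/44))*(27 - 37) = (20*(1/36) + 1/(-21*1/44))*(-10) = (5/9 + 1/(-21/44))*(-10) = (5/9 + 1*(-44/21))*(-10) = (5/9 - 44/21)*(-10) = -97/63*(-10) = 970/63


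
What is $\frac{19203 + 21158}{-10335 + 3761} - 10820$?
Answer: $- \frac{71171041}{6574} \approx -10826.0$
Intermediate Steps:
$\frac{19203 + 21158}{-10335 + 3761} - 10820 = \frac{40361}{-6574} - 10820 = 40361 \left(- \frac{1}{6574}\right) - 10820 = - \frac{40361}{6574} - 10820 = - \frac{71171041}{6574}$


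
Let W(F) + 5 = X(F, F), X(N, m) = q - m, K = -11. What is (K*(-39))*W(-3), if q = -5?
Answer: -3003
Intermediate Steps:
X(N, m) = -5 - m
W(F) = -10 - F (W(F) = -5 + (-5 - F) = -10 - F)
(K*(-39))*W(-3) = (-11*(-39))*(-10 - 1*(-3)) = 429*(-10 + 3) = 429*(-7) = -3003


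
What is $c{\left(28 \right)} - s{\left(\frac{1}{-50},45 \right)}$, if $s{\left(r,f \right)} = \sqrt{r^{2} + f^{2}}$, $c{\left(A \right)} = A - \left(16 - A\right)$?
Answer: $40 - \frac{\sqrt{5062501}}{50} \approx -5.0$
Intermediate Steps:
$c{\left(A \right)} = -16 + 2 A$ ($c{\left(A \right)} = A + \left(-16 + A\right) = -16 + 2 A$)
$s{\left(r,f \right)} = \sqrt{f^{2} + r^{2}}$
$c{\left(28 \right)} - s{\left(\frac{1}{-50},45 \right)} = \left(-16 + 2 \cdot 28\right) - \sqrt{45^{2} + \left(\frac{1}{-50}\right)^{2}} = \left(-16 + 56\right) - \sqrt{2025 + \left(- \frac{1}{50}\right)^{2}} = 40 - \sqrt{2025 + \frac{1}{2500}} = 40 - \sqrt{\frac{5062501}{2500}} = 40 - \frac{\sqrt{5062501}}{50}$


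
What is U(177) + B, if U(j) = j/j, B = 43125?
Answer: 43126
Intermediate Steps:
U(j) = 1
U(177) + B = 1 + 43125 = 43126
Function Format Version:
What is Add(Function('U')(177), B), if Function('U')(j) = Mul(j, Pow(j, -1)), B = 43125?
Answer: 43126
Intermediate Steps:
Function('U')(j) = 1
Add(Function('U')(177), B) = Add(1, 43125) = 43126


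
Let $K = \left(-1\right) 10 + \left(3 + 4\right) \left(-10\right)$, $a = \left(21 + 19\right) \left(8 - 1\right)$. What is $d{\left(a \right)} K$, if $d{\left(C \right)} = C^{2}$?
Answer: $-6272000$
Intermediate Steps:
$a = 280$ ($a = 40 \cdot 7 = 280$)
$K = -80$ ($K = -10 + 7 \left(-10\right) = -10 - 70 = -80$)
$d{\left(a \right)} K = 280^{2} \left(-80\right) = 78400 \left(-80\right) = -6272000$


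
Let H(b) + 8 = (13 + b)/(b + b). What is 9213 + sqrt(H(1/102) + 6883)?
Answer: 9213 + sqrt(30154)/2 ≈ 9299.8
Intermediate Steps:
H(b) = -8 + (13 + b)/(2*b) (H(b) = -8 + (13 + b)/(b + b) = -8 + (13 + b)/((2*b)) = -8 + (13 + b)*(1/(2*b)) = -8 + (13 + b)/(2*b))
9213 + sqrt(H(1/102) + 6883) = 9213 + sqrt((13 - 15/102)/(2*(1/102)) + 6883) = 9213 + sqrt((13 - 15*1/102)/(2*(1/102)) + 6883) = 9213 + sqrt((1/2)*102*(13 - 5/34) + 6883) = 9213 + sqrt((1/2)*102*(437/34) + 6883) = 9213 + sqrt(1311/2 + 6883) = 9213 + sqrt(15077/2) = 9213 + sqrt(30154)/2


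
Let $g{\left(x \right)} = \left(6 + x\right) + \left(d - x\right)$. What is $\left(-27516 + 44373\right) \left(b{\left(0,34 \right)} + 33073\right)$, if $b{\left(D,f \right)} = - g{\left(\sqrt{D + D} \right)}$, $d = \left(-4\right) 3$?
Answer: $557612703$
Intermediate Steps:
$d = -12$
$g{\left(x \right)} = -6$ ($g{\left(x \right)} = \left(6 + x\right) - \left(12 + x\right) = -6$)
$b{\left(D,f \right)} = 6$ ($b{\left(D,f \right)} = \left(-1\right) \left(-6\right) = 6$)
$\left(-27516 + 44373\right) \left(b{\left(0,34 \right)} + 33073\right) = \left(-27516 + 44373\right) \left(6 + 33073\right) = 16857 \cdot 33079 = 557612703$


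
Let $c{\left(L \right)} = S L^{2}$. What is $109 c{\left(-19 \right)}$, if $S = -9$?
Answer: $-354141$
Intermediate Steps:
$c{\left(L \right)} = - 9 L^{2}$
$109 c{\left(-19 \right)} = 109 \left(- 9 \left(-19\right)^{2}\right) = 109 \left(\left(-9\right) 361\right) = 109 \left(-3249\right) = -354141$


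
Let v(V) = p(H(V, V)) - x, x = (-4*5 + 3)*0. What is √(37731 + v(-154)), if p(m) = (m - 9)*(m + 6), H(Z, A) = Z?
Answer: √61855 ≈ 248.71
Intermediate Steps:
x = 0 (x = (-20 + 3)*0 = -17*0 = 0)
p(m) = (-9 + m)*(6 + m)
v(V) = -54 + V² - 3*V (v(V) = (-54 + V² - 3*V) - 1*0 = (-54 + V² - 3*V) + 0 = -54 + V² - 3*V)
√(37731 + v(-154)) = √(37731 + (-54 + (-154)² - 3*(-154))) = √(37731 + (-54 + 23716 + 462)) = √(37731 + 24124) = √61855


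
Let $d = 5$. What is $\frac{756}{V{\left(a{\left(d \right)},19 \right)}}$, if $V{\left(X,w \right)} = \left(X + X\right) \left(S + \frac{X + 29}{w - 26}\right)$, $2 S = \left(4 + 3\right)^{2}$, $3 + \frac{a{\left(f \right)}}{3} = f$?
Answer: $\frac{42}{13} \approx 3.2308$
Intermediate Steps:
$a{\left(f \right)} = -9 + 3 f$
$S = \frac{49}{2}$ ($S = \frac{\left(4 + 3\right)^{2}}{2} = \frac{7^{2}}{2} = \frac{1}{2} \cdot 49 = \frac{49}{2} \approx 24.5$)
$V{\left(X,w \right)} = 2 X \left(\frac{49}{2} + \frac{29 + X}{-26 + w}\right)$ ($V{\left(X,w \right)} = \left(X + X\right) \left(\frac{49}{2} + \frac{X + 29}{w - 26}\right) = 2 X \left(\frac{49}{2} + \frac{29 + X}{-26 + w}\right)$)
$\frac{756}{V{\left(a{\left(d \right)},19 \right)}} = \frac{756}{\left(-9 + 3 \cdot 5\right) \frac{1}{-26 + 19} \left(-1216 + 2 \left(-9 + 3 \cdot 5\right) + 49 \cdot 19\right)} = \frac{756}{\left(-9 + 15\right) \frac{1}{-7} \left(-1216 + 2 \left(-9 + 15\right) + 931\right)} = \frac{756}{6 \left(- \frac{1}{7}\right) \left(-1216 + 2 \cdot 6 + 931\right)} = \frac{756}{6 \left(- \frac{1}{7}\right) \left(-1216 + 12 + 931\right)} = \frac{756}{6 \left(- \frac{1}{7}\right) \left(-273\right)} = \frac{756}{234} = 756 \cdot \frac{1}{234} = \frac{42}{13}$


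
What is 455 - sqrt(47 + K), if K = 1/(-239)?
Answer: 455 - 12*sqrt(18642)/239 ≈ 448.14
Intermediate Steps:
K = -1/239 ≈ -0.0041841
455 - sqrt(47 + K) = 455 - sqrt(47 - 1/239) = 455 - sqrt(11232/239) = 455 - 12*sqrt(18642)/239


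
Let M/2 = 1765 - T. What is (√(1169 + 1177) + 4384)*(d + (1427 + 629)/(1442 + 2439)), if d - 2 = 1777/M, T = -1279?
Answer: 36534349508/2953441 + 66668521*√2346/23627528 ≈ 12507.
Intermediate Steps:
M = 6088 (M = 2*(1765 - 1*(-1279)) = 2*(1765 + 1279) = 2*3044 = 6088)
d = 13953/6088 (d = 2 + 1777/6088 = 13953/6088 ≈ 2.2919)
(√(1169 + 1177) + 4384)*(d + (1427 + 629)/(1442 + 2439)) = (√(1169 + 1177) + 4384)*(13953/6088 + (1427 + 629)/(1442 + 2439)) = (√2346 + 4384)*(13953/6088 + 2056/3881) = (4384 + √2346)*(13953/6088 + 2056*(1/3881)) = (4384 + √2346)*(13953/6088 + 2056/3881) = (4384 + √2346)*(66668521/23627528) = 36534349508/2953441 + 66668521*√2346/23627528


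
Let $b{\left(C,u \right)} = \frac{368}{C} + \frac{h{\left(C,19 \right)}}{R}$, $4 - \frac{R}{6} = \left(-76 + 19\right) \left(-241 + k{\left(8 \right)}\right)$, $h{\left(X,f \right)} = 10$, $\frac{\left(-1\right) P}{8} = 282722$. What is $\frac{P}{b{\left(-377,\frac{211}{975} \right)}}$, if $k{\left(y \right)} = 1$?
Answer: $\frac{2691088226112}{1161553} \approx 2.3168 \cdot 10^{6}$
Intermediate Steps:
$P = -2261776$ ($P = \left(-8\right) 282722 = -2261776$)
$R = -82056$ ($R = 24 - 6 \left(-76 + 19\right) \left(-241 + 1\right) = 24 - 6 \left(\left(-57\right) \left(-240\right)\right) = 24 - 82080 = -82056$)
$b{\left(C,u \right)} = - \frac{5}{41028} + \frac{368}{C}$ ($b{\left(C,u \right)} = \frac{368}{C} + \frac{10}{-82056} = \frac{368}{C} + 10 \left(- \frac{1}{82056}\right) = \frac{368}{C} - \frac{5}{41028} = - \frac{5}{41028} + \frac{368}{C}$)
$\frac{P}{b{\left(-377,\frac{211}{975} \right)}} = - \frac{2261776}{- \frac{5}{41028} + \frac{368}{-377}} = - \frac{2261776}{- \frac{5}{41028} + 368 \left(- \frac{1}{377}\right)} = - \frac{2261776}{- \frac{5}{41028} - \frac{368}{377}} = - \frac{2261776}{- \frac{1161553}{1189812}} = \left(-2261776\right) \left(- \frac{1189812}{1161553}\right) = \frac{2691088226112}{1161553}$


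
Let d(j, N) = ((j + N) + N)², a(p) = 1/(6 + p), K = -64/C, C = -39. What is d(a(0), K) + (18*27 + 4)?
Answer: 3053521/6084 ≈ 501.89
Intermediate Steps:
K = 64/39 (K = -64/(-39) = -64*(-1/39) = 64/39 ≈ 1.6410)
d(j, N) = (j + 2*N)² (d(j, N) = ((N + j) + N)² = (j + 2*N)²)
d(a(0), K) + (18*27 + 4) = (1/(6 + 0) + 2*(64/39))² + (18*27 + 4) = (1/6 + 128/39)² + (486 + 4) = (⅙ + 128/39)² + 490 = (269/78)² + 490 = 72361/6084 + 490 = 3053521/6084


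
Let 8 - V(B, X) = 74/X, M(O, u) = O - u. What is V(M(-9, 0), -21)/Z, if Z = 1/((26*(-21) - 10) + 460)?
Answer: -7744/7 ≈ -1106.3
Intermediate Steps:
V(B, X) = 8 - 74/X
Z = -1/96 (Z = 1/((-546 - 10) + 460) = 1/(-556 + 460) = 1/(-96) = -1/96 ≈ -0.010417)
V(M(-9, 0), -21)/Z = (8 - 74/(-21))/(-1/96) = (8 - 74*(-1/21))*(-96) = (8 + 74/21)*(-96) = (242/21)*(-96) = -7744/7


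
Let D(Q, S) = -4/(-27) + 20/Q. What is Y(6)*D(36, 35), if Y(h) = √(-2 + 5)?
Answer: 19*√3/27 ≈ 1.2189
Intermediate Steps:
D(Q, S) = 4/27 + 20/Q (D(Q, S) = -4*(-1/27) + 20/Q = 4/27 + 20/Q)
Y(h) = √3
Y(6)*D(36, 35) = √3*(4/27 + 20/36) = √3*(4/27 + 20*(1/36)) = √3*(4/27 + 5/9) = √3*(19/27) = 19*√3/27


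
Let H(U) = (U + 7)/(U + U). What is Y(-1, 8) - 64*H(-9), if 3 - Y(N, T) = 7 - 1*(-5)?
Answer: -145/9 ≈ -16.111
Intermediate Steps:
Y(N, T) = -9 (Y(N, T) = 3 - (7 - 1*(-5)) = 3 - (7 + 5) = 3 - 1*12 = 3 - 12 = -9)
H(U) = (7 + U)/(2*U) (H(U) = (7 + U)/((2*U)) = (7 + U)*(1/(2*U)) = (7 + U)/(2*U))
Y(-1, 8) - 64*H(-9) = -9 - 32*(7 - 9)/(-9) = -9 - 32*(-1)*(-2)/9 = -9 - 64*⅑ = -9 - 64/9 = -145/9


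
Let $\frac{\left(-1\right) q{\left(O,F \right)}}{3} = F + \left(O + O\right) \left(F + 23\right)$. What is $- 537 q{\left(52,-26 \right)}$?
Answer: $-544518$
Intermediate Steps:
$q{\left(O,F \right)} = - 3 F - 6 O \left(23 + F\right)$ ($q{\left(O,F \right)} = - 3 \left(F + \left(O + O\right) \left(F + 23\right)\right) = - 3 \left(F + 2 O \left(23 + F\right)\right) = - 3 F - 6 O \left(23 + F\right)$)
$- 537 q{\left(52,-26 \right)} = - 537 \left(\left(-138\right) 52 - -78 - \left(-156\right) 52\right) = - 537 \left(-7176 + 78 + 8112\right) = \left(-537\right) 1014 = -544518$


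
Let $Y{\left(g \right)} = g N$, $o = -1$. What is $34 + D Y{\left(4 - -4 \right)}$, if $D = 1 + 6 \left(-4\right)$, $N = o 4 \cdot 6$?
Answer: $4450$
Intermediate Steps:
$N = -24$ ($N = \left(-1\right) 4 \cdot 6 = \left(-4\right) 6 = -24$)
$D = -23$ ($D = 1 - 24 = -23$)
$Y{\left(g \right)} = - 24 g$ ($Y{\left(g \right)} = g \left(-24\right) = - 24 g$)
$34 + D Y{\left(4 - -4 \right)} = 34 - 23 \left(- 24 \left(4 - -4\right)\right) = 34 - 23 \left(- 24 \left(4 + 4\right)\right) = 34 - 23 \left(\left(-24\right) 8\right) = 34 - -4416 = 34 + 4416 = 4450$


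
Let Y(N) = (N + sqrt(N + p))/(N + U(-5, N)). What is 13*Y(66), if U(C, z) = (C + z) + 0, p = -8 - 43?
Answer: 858/127 + 13*sqrt(15)/127 ≈ 7.1524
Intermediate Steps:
p = -51
U(C, z) = C + z
Y(N) = (N + sqrt(-51 + N))/(-5 + 2*N) (Y(N) = (N + sqrt(N - 51))/(N + (-5 + N)) = (N + sqrt(-51 + N))/(-5 + 2*N))
13*Y(66) = 13*((66 + sqrt(-51 + 66))/(-5 + 2*66)) = 13*((66 + sqrt(15))/(-5 + 132)) = 13*((66 + sqrt(15))/127) = 13*(66/127 + sqrt(15)/127) = 858/127 + 13*sqrt(15)/127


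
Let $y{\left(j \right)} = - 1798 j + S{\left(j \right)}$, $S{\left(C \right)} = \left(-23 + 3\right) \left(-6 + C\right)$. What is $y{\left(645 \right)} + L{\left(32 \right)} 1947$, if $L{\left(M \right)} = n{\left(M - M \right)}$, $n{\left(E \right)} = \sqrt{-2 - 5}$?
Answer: $-1172490 + 1947 i \sqrt{7} \approx -1.1725 \cdot 10^{6} + 5151.3 i$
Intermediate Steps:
$S{\left(C \right)} = 120 - 20 C$ ($S{\left(C \right)} = - 20 \left(-6 + C\right) = 120 - 20 C$)
$y{\left(j \right)} = 120 - 1818 j$ ($y{\left(j \right)} = - 1798 j - \left(-120 + 20 j\right) = 120 - 1818 j$)
$n{\left(E \right)} = i \sqrt{7}$ ($n{\left(E \right)} = \sqrt{-7} = i \sqrt{7}$)
$L{\left(M \right)} = i \sqrt{7}$
$y{\left(645 \right)} + L{\left(32 \right)} 1947 = \left(120 - 1172610\right) + i \sqrt{7} \cdot 1947 = \left(120 - 1172610\right) + 1947 i \sqrt{7} = -1172490 + 1947 i \sqrt{7}$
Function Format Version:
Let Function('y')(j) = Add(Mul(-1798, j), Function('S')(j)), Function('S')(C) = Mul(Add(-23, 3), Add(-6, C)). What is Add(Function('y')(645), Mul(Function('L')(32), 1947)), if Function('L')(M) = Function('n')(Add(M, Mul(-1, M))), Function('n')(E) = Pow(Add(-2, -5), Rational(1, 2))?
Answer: Add(-1172490, Mul(1947, I, Pow(7, Rational(1, 2)))) ≈ Add(-1.1725e+6, Mul(5151.3, I))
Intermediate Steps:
Function('S')(C) = Add(120, Mul(-20, C)) (Function('S')(C) = Mul(-20, Add(-6, C)) = Add(120, Mul(-20, C)))
Function('y')(j) = Add(120, Mul(-1818, j)) (Function('y')(j) = Add(Mul(-1798, j), Add(120, Mul(-20, j))) = Add(120, Mul(-1818, j)))
Function('n')(E) = Mul(I, Pow(7, Rational(1, 2))) (Function('n')(E) = Pow(-7, Rational(1, 2)) = Mul(I, Pow(7, Rational(1, 2))))
Function('L')(M) = Mul(I, Pow(7, Rational(1, 2)))
Add(Function('y')(645), Mul(Function('L')(32), 1947)) = Add(Add(120, Mul(-1818, 645)), Mul(Mul(I, Pow(7, Rational(1, 2))), 1947)) = Add(Add(120, -1172610), Mul(1947, I, Pow(7, Rational(1, 2)))) = Add(-1172490, Mul(1947, I, Pow(7, Rational(1, 2))))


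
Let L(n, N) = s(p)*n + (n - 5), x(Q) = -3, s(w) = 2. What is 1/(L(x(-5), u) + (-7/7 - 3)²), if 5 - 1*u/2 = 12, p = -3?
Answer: ½ ≈ 0.50000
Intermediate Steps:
u = -14 (u = 10 - 2*12 = 10 - 24 = -14)
L(n, N) = -5 + 3*n (L(n, N) = 2*n + (n - 5) = 2*n + (-5 + n) = -5 + 3*n)
1/(L(x(-5), u) + (-7/7 - 3)²) = 1/((-5 + 3*(-3)) + (-7/7 - 3)²) = 1/((-5 - 9) + (-7*⅐ - 3)²) = 1/(-14 + (-1 - 3)²) = 1/(-14 + (-4)²) = 1/(-14 + 16) = 1/2 = ½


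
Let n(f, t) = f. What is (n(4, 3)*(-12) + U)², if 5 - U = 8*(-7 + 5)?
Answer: 729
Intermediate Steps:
U = 21 (U = 5 - 8*(-7 + 5) = 5 - 8*(-2) = 5 - 1*(-16) = 5 + 16 = 21)
(n(4, 3)*(-12) + U)² = (4*(-12) + 21)² = (-48 + 21)² = (-27)² = 729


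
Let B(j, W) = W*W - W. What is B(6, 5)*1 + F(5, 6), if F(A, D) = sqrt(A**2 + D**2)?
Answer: 20 + sqrt(61) ≈ 27.810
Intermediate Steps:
B(j, W) = W**2 - W
B(6, 5)*1 + F(5, 6) = (5*(-1 + 5))*1 + sqrt(5**2 + 6**2) = (5*4)*1 + sqrt(25 + 36) = 20*1 + sqrt(61) = 20 + sqrt(61)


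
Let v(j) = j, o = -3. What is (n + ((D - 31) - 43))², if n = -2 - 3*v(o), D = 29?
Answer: 1444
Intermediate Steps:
n = 7 (n = -2 - 3*(-3) = -2 + 9 = 7)
(n + ((D - 31) - 43))² = (7 + ((29 - 31) - 43))² = (7 + (-2 - 43))² = (7 - 45)² = (-38)² = 1444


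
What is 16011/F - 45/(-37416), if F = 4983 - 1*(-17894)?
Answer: 200032347/285321944 ≈ 0.70108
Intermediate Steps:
F = 22877 (F = 4983 + 17894 = 22877)
16011/F - 45/(-37416) = 16011/22877 - 45/(-37416) = 16011*(1/22877) - 45*(-1/37416) = 16011/22877 + 15/12472 = 200032347/285321944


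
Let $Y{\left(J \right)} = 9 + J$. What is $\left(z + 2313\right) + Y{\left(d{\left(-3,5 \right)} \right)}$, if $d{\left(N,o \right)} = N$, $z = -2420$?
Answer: $-101$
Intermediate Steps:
$\left(z + 2313\right) + Y{\left(d{\left(-3,5 \right)} \right)} = \left(-2420 + 2313\right) + \left(9 - 3\right) = -107 + 6 = -101$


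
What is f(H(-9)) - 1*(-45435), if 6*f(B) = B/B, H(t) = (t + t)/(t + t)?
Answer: 272611/6 ≈ 45435.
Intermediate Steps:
H(t) = 1 (H(t) = (2*t)/((2*t)) = (2*t)*(1/(2*t)) = 1)
f(B) = ⅙ (f(B) = (B/B)/6 = (⅙)*1 = ⅙)
f(H(-9)) - 1*(-45435) = ⅙ - 1*(-45435) = ⅙ + 45435 = 272611/6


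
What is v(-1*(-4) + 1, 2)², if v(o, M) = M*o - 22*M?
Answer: 1156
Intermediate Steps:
v(o, M) = -22*M + M*o
v(-1*(-4) + 1, 2)² = (2*(-22 + (-1*(-4) + 1)))² = (2*(-22 + (4 + 1)))² = (2*(-22 + 5))² = (2*(-17))² = (-34)² = 1156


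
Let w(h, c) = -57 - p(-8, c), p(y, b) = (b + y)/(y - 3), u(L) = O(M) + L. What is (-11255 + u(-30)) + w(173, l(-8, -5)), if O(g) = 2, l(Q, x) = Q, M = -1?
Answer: -124756/11 ≈ -11341.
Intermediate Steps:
u(L) = 2 + L
p(y, b) = (b + y)/(-3 + y)
w(h, c) = -635/11 + c/11 (w(h, c) = -57 - (c - 8)/(-3 - 8) = -57 - (-8 + c)/(-11) = -57 - (-1)*(-8 + c)/11 = -57 - (8/11 - c/11) = -57 + (-8/11 + c/11) = -635/11 + c/11)
(-11255 + u(-30)) + w(173, l(-8, -5)) = (-11255 + (2 - 30)) + (-635/11 + (1/11)*(-8)) = (-11255 - 28) + (-635/11 - 8/11) = -11283 - 643/11 = -124756/11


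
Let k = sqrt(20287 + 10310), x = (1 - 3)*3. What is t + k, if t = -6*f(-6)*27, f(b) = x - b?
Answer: sqrt(30597) ≈ 174.92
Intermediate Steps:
x = -6 (x = -2*3 = -6)
f(b) = -6 - b
t = 0 (t = -6*(-6 - 1*(-6))*27 = -6*(-6 + 6)*27 = -6*0*27 = 0*27 = 0)
k = sqrt(30597) ≈ 174.92
t + k = 0 + sqrt(30597) = sqrt(30597)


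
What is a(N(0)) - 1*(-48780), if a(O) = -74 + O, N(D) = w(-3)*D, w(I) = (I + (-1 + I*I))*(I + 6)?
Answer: 48706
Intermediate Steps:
w(I) = (6 + I)*(-1 + I + I²) (w(I) = (I + (-1 + I²))*(6 + I) = (-1 + I + I²)*(6 + I) = (6 + I)*(-1 + I + I²))
N(D) = 15*D (N(D) = (-6 + (-3)³ + 5*(-3) + 7*(-3)²)*D = (-6 - 27 - 15 + 7*9)*D = (-6 - 27 - 15 + 63)*D = 15*D)
a(N(0)) - 1*(-48780) = (-74 + 15*0) - 1*(-48780) = (-74 + 0) + 48780 = -74 + 48780 = 48706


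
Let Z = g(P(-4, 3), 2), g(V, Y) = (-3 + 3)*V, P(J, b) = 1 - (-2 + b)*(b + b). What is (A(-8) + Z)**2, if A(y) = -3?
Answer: 9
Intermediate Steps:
P(J, b) = 1 - 2*b*(-2 + b) (P(J, b) = 1 - (-2 + b)*2*b = 1 - 2*b*(-2 + b))
g(V, Y) = 0 (g(V, Y) = 0*V = 0)
Z = 0
(A(-8) + Z)**2 = (-3 + 0)**2 = (-3)**2 = 9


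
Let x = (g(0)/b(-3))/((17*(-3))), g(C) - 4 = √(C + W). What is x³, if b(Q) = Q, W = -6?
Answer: (4 + I*√6)³/3581577 ≈ -2.2337e-6 + 2.8724e-5*I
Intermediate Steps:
g(C) = 4 + √(-6 + C) (g(C) = 4 + √(C - 6) = 4 + √(-6 + C))
x = 4/153 + I*√6/153 (x = ((4 + √(-6 + 0))/(-3))/((17*(-3))) = ((4 + √(-6))*(-⅓))/(-51) = ((4 + I*√6)*(-⅓))*(-1/51) = (-4/3 - I*√6/3)*(-1/51) = 4/153 + I*√6/153 ≈ 0.026144 + 0.01601*I)
x³ = (4/153 + I*√6/153)³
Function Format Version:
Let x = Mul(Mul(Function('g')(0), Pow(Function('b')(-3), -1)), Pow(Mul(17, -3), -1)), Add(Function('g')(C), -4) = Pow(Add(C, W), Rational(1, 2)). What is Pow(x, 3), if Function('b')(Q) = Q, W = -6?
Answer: Mul(Rational(1, 3581577), Pow(Add(4, Mul(I, Pow(6, Rational(1, 2)))), 3)) ≈ Add(-2.2337e-6, Mul(2.8724e-5, I))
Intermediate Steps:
Function('g')(C) = Add(4, Pow(Add(-6, C), Rational(1, 2))) (Function('g')(C) = Add(4, Pow(Add(C, -6), Rational(1, 2))) = Add(4, Pow(Add(-6, C), Rational(1, 2))))
x = Add(Rational(4, 153), Mul(Rational(1, 153), I, Pow(6, Rational(1, 2)))) (x = Mul(Mul(Add(4, Pow(Add(-6, 0), Rational(1, 2))), Pow(-3, -1)), Pow(Mul(17, -3), -1)) = Mul(Mul(Add(4, Pow(-6, Rational(1, 2))), Rational(-1, 3)), Pow(-51, -1)) = Mul(Mul(Add(4, Mul(I, Pow(6, Rational(1, 2)))), Rational(-1, 3)), Rational(-1, 51)) = Mul(Add(Rational(-4, 3), Mul(Rational(-1, 3), I, Pow(6, Rational(1, 2)))), Rational(-1, 51)) = Add(Rational(4, 153), Mul(Rational(1, 153), I, Pow(6, Rational(1, 2)))) ≈ Add(0.026144, Mul(0.016010, I)))
Pow(x, 3) = Pow(Add(Rational(4, 153), Mul(Rational(1, 153), I, Pow(6, Rational(1, 2)))), 3)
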